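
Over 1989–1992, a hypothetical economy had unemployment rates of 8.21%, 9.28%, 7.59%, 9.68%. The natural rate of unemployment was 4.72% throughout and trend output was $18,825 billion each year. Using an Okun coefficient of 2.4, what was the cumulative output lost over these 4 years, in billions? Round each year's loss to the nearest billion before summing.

$7,175 billion

Year 1989: gap = -2.4 × (8.21 - 4.72) = -8.376%, loss ≈ 18825 × 8.376/100 ≈ 1577.
Year 1990: gap = -2.4 × (9.28 - 4.72) = -10.944%, loss ≈ 18825 × 10.944/100 ≈ 2060.
Year 1991: gap = -2.4 × (7.59 - 4.72) = -6.888%, loss ≈ 18825 × 6.888/100 ≈ 1297.
Year 1992: gap = -2.4 × (9.68 - 4.72) = -11.904%, loss ≈ 18825 × 11.904/100 ≈ 2241.
Total lost output = 1577 + 2060 + 1297 + 2241 = 7175 billion.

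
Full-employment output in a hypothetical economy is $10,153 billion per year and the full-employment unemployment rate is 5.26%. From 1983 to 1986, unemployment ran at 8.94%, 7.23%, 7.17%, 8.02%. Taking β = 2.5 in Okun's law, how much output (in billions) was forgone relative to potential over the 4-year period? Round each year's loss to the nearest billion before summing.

Year 1983: gap = -2.5 × (8.94 - 5.26) = -9.2%, loss ≈ 10153 × 9.2/100 ≈ 934.
Year 1984: gap = -2.5 × (7.23 - 5.26) = -4.925%, loss ≈ 10153 × 4.925/100 ≈ 500.
Year 1985: gap = -2.5 × (7.17 - 5.26) = -4.775%, loss ≈ 10153 × 4.775/100 ≈ 485.
Year 1986: gap = -2.5 × (8.02 - 5.26) = -6.9%, loss ≈ 10153 × 6.9/100 ≈ 701.
Total lost output = 934 + 500 + 485 + 701 = 2620 billion.

$2,620 billion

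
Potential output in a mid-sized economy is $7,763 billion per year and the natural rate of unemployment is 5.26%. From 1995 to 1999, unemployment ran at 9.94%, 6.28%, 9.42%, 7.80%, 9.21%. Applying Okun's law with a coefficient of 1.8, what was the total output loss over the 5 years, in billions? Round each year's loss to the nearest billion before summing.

Year 1995: gap = -1.8 × (9.94 - 5.26) = -8.424%, loss ≈ 7763 × 8.424/100 ≈ 654.
Year 1996: gap = -1.8 × (6.28 - 5.26) = -1.836%, loss ≈ 7763 × 1.836/100 ≈ 143.
Year 1997: gap = -1.8 × (9.42 - 5.26) = -7.488%, loss ≈ 7763 × 7.488/100 ≈ 581.
Year 1998: gap = -1.8 × (7.8 - 5.26) = -4.572%, loss ≈ 7763 × 4.572/100 ≈ 355.
Year 1999: gap = -1.8 × (9.21 - 5.26) = -7.11%, loss ≈ 7763 × 7.11/100 ≈ 552.
Total lost output = 654 + 143 + 581 + 355 + 552 = 2285 billion.

$2,285 billion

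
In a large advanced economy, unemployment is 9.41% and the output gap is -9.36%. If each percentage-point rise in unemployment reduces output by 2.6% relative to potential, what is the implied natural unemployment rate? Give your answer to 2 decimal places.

5.81%

From Okun's law, u - u* = -(output gap)/β = -(-9.36)/2.6 = 3.6 points.
So u* = 9.41 - 3.6 = 5.81%.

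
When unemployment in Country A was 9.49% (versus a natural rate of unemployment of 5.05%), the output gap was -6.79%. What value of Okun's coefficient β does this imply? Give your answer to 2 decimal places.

β ≈ 1.53

Okun's law: output gap = -β × (u - u*).
-6.79 = -β × (9.49 - 5.05) = -β × 4.44, so β = 6.79/4.44 = 1.53.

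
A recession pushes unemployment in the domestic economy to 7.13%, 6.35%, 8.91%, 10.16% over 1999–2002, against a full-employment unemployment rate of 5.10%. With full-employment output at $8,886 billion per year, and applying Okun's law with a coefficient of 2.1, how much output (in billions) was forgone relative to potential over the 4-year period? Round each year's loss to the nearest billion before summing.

Year 1999: gap = -2.1 × (7.13 - 5.1) = -4.263%, loss ≈ 8886 × 4.263/100 ≈ 379.
Year 2000: gap = -2.1 × (6.35 - 5.1) = -2.625%, loss ≈ 8886 × 2.625/100 ≈ 233.
Year 2001: gap = -2.1 × (8.91 - 5.1) = -8.001%, loss ≈ 8886 × 8.001/100 ≈ 711.
Year 2002: gap = -2.1 × (10.16 - 5.1) = -10.626%, loss ≈ 8886 × 10.626/100 ≈ 944.
Total lost output = 379 + 233 + 711 + 944 = 2267 billion.

$2,267 billion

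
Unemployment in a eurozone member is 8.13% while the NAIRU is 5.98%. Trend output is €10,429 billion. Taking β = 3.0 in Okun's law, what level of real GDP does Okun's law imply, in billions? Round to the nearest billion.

€9,756 billion

Unemployment gap = 8.13 - 5.98 = 2.15 points, so the output gap is -3 × 2.15 = -6.45%.
Actual GDP = 10429 × (1 - 6.45/100) = 10429 × 0.9355 ≈ 9756 billion.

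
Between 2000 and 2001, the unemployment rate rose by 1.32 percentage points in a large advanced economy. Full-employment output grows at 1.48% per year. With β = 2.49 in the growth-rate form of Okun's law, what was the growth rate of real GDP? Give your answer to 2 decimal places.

Growth-rate Okun's law: g_Y = g_Y* - β × Δu.
g_Y = 1.48 - 2.49 × (1.32) = 1.48 - 3.2868 = -1.8068%, i.e. -1.81% to 2 d.p.

-1.81%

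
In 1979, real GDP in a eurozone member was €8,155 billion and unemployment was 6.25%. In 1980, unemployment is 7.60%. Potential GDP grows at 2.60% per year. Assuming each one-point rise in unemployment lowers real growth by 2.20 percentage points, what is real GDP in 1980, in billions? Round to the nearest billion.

€8,125 billion

Δu = 7.6 - 6.25 = 1.35 points.
Okun's law (growth form): g_Y = g_Y* - β × Δu = 2.60 - 2.20 × (1.35) = 2.6 - 2.97 = -0.37%.
Real GDP in the next year = 8155 × (1 - 0.37/100) = 8155 × 0.9963 ≈ 8125 billion.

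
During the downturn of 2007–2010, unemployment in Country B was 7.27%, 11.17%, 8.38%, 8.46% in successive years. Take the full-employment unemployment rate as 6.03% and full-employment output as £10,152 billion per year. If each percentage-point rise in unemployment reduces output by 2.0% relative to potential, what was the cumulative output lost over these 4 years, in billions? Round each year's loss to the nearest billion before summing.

Year 2007: gap = -2.0 × (7.27 - 6.03) = -2.48%, loss ≈ 10152 × 2.48/100 ≈ 252.
Year 2008: gap = -2.0 × (11.17 - 6.03) = -10.28%, loss ≈ 10152 × 10.28/100 ≈ 1044.
Year 2009: gap = -2.0 × (8.38 - 6.03) = -4.7%, loss ≈ 10152 × 4.7/100 ≈ 477.
Year 2010: gap = -2.0 × (8.46 - 6.03) = -4.86%, loss ≈ 10152 × 4.86/100 ≈ 493.
Total lost output = 252 + 1044 + 477 + 493 = 2266 billion.

£2,266 billion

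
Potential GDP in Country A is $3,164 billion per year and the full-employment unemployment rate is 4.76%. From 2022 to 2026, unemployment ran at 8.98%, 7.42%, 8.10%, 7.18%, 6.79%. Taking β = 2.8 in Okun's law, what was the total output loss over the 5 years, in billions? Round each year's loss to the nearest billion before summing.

Year 2022: gap = -2.8 × (8.98 - 4.76) = -11.816%, loss ≈ 3164 × 11.816/100 ≈ 374.
Year 2023: gap = -2.8 × (7.42 - 4.76) = -7.448%, loss ≈ 3164 × 7.448/100 ≈ 236.
Year 2024: gap = -2.8 × (8.1 - 4.76) = -9.352%, loss ≈ 3164 × 9.352/100 ≈ 296.
Year 2025: gap = -2.8 × (7.18 - 4.76) = -6.776%, loss ≈ 3164 × 6.776/100 ≈ 214.
Year 2026: gap = -2.8 × (6.79 - 4.76) = -5.684%, loss ≈ 3164 × 5.684/100 ≈ 180.
Total lost output = 374 + 236 + 296 + 214 + 180 = 1300 billion.

$1,300 billion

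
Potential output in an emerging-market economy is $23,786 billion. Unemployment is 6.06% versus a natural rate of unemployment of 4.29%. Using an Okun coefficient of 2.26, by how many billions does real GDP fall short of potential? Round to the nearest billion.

Output gap = -2.26 × (6.06 - 4.29) = -2.26 × 1.77 = -4.0002%.
Actual GDP ≈ 23786 × 0.959998 ≈ 22835 billion, so the shortfall is 23786 - 22835 = 951 billion.

$951 billion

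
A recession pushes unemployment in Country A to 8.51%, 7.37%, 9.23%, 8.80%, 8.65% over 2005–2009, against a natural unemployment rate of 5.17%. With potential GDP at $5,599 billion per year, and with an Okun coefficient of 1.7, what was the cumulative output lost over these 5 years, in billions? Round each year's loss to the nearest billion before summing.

Year 2005: gap = -1.7 × (8.51 - 5.17) = -5.678%, loss ≈ 5599 × 5.678/100 ≈ 318.
Year 2006: gap = -1.7 × (7.37 - 5.17) = -3.74%, loss ≈ 5599 × 3.74/100 ≈ 209.
Year 2007: gap = -1.7 × (9.23 - 5.17) = -6.902%, loss ≈ 5599 × 6.902/100 ≈ 386.
Year 2008: gap = -1.7 × (8.8 - 5.17) = -6.171%, loss ≈ 5599 × 6.171/100 ≈ 346.
Year 2009: gap = -1.7 × (8.65 - 5.17) = -5.916%, loss ≈ 5599 × 5.916/100 ≈ 331.
Total lost output = 318 + 209 + 386 + 346 + 331 = 1590 billion.

$1,590 billion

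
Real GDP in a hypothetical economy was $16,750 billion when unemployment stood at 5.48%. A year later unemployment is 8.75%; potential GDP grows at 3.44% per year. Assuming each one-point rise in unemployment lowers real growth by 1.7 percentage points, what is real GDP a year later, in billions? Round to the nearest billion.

Δu = 8.75 - 5.48 = 3.27 points.
Okun's law (growth form): g_Y = g_Y* - β × Δu = 3.44 - 1.7 × (3.27) = 3.44 - 5.559 = -2.119%.
Real GDP in the next year = 16750 × (1 - 2.119/100) = 16750 × 0.97881 ≈ 16395 billion.

$16,395 billion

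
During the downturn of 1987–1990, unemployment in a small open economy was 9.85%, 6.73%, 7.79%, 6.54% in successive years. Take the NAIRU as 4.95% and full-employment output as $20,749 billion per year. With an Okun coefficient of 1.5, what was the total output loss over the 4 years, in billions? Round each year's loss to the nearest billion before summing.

$3,458 billion

Year 1987: gap = -1.5 × (9.85 - 4.95) = -7.35%, loss ≈ 20749 × 7.35/100 ≈ 1525.
Year 1988: gap = -1.5 × (6.73 - 4.95) = -2.67%, loss ≈ 20749 × 2.67/100 ≈ 554.
Year 1989: gap = -1.5 × (7.79 - 4.95) = -4.26%, loss ≈ 20749 × 4.26/100 ≈ 884.
Year 1990: gap = -1.5 × (6.54 - 4.95) = -2.385%, loss ≈ 20749 × 2.385/100 ≈ 495.
Total lost output = 1525 + 554 + 884 + 495 = 3458 billion.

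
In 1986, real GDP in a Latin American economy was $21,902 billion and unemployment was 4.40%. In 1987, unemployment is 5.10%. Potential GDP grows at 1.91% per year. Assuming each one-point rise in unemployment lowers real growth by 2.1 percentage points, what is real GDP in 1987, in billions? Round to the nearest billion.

Δu = 5.1 - 4.4 = 0.7 points.
Okun's law (growth form): g_Y = g_Y* - β × Δu = 1.91 - 2.1 × (0.70) = 1.91 - 1.47 = 0.44%.
Real GDP in the next year = 21902 × (1 + 0.44/100) = 21902 × 1.0044 ≈ 21998 billion.

$21,998 billion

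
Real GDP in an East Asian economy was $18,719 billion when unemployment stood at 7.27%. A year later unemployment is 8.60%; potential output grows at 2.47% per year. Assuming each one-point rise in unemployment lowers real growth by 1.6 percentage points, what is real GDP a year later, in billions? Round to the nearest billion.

Δu = 8.6 - 7.27 = 1.33 points.
Okun's law (growth form): g_Y = g_Y* - β × Δu = 2.47 - 1.6 × (1.33) = 2.47 - 2.128 = 0.342%.
Real GDP in the next year = 18719 × (1 + 0.342/100) = 18719 × 1.00342 ≈ 18783 billion.

$18,783 billion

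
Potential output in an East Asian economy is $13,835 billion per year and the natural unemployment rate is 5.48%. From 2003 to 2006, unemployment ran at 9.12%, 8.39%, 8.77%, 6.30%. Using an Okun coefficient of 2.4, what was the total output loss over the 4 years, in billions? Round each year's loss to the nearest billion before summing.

Year 2003: gap = -2.4 × (9.12 - 5.48) = -8.736%, loss ≈ 13835 × 8.736/100 ≈ 1209.
Year 2004: gap = -2.4 × (8.39 - 5.48) = -6.984%, loss ≈ 13835 × 6.984/100 ≈ 966.
Year 2005: gap = -2.4 × (8.77 - 5.48) = -7.896%, loss ≈ 13835 × 7.896/100 ≈ 1092.
Year 2006: gap = -2.4 × (6.3 - 5.48) = -1.968%, loss ≈ 13835 × 1.968/100 ≈ 272.
Total lost output = 1209 + 966 + 1092 + 272 = 3539 billion.

$3,539 billion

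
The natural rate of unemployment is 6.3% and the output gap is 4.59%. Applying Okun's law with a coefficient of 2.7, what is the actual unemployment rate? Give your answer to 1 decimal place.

4.6%

From Okun's law, u - u* = -(output gap)/β = -(4.59)/2.7 = -1.7 points.
So u = 6.3 - 1.7 = 4.6%.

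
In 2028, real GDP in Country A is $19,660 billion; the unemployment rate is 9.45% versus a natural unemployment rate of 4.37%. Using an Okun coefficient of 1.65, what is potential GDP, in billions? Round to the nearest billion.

Unemployment gap = 9.45 - 4.37 = 5.08 points, so output gap = -1.65 × 5.08 = -8.382%.
Since Y = Y* × (1 + gap/100), Y* = 19660/0.91618 ≈ 21459 billion.

$21,459 billion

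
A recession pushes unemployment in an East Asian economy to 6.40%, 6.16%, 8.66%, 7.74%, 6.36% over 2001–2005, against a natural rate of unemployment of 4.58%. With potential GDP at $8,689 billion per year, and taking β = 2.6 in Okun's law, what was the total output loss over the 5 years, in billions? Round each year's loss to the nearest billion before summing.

Year 2001: gap = -2.6 × (6.4 - 4.58) = -4.732%, loss ≈ 8689 × 4.732/100 ≈ 411.
Year 2002: gap = -2.6 × (6.16 - 4.58) = -4.108%, loss ≈ 8689 × 4.108/100 ≈ 357.
Year 2003: gap = -2.6 × (8.66 - 4.58) = -10.608%, loss ≈ 8689 × 10.608/100 ≈ 922.
Year 2004: gap = -2.6 × (7.74 - 4.58) = -8.216%, loss ≈ 8689 × 8.216/100 ≈ 714.
Year 2005: gap = -2.6 × (6.36 - 4.58) = -4.628%, loss ≈ 8689 × 4.628/100 ≈ 402.
Total lost output = 411 + 357 + 922 + 714 + 402 = 2806 billion.

$2,806 billion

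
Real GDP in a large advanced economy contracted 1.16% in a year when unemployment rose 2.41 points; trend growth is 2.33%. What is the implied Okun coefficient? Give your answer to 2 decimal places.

Growth form: g_Y = g_Y* - β × Δu, so β = (g_Y* - g_Y)/Δu.
β = (2.33 + 1.16)/2.41 = 3.49/2.41 = 1.45.

β ≈ 1.45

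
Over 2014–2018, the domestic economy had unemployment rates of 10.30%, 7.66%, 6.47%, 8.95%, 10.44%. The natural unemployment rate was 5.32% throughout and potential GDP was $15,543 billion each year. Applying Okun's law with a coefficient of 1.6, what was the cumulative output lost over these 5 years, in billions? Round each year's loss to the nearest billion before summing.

$4,282 billion

Year 2014: gap = -1.6 × (10.3 - 5.32) = -7.968%, loss ≈ 15543 × 7.968/100 ≈ 1238.
Year 2015: gap = -1.6 × (7.66 - 5.32) = -3.744%, loss ≈ 15543 × 3.744/100 ≈ 582.
Year 2016: gap = -1.6 × (6.47 - 5.32) = -1.84%, loss ≈ 15543 × 1.84/100 ≈ 286.
Year 2017: gap = -1.6 × (8.95 - 5.32) = -5.808%, loss ≈ 15543 × 5.808/100 ≈ 903.
Year 2018: gap = -1.6 × (10.44 - 5.32) = -8.192%, loss ≈ 15543 × 8.192/100 ≈ 1273.
Total lost output = 1238 + 582 + 286 + 903 + 1273 = 4282 billion.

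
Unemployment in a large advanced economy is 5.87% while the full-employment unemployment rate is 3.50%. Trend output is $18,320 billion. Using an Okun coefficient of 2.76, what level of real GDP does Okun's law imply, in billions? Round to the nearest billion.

$17,122 billion

Unemployment gap = 5.87 - 3.5 = 2.37 points, so the output gap is -2.76 × 2.37 = -6.5412%.
Actual GDP = 18320 × (1 - 6.5412/100) = 18320 × 0.934588 ≈ 17122 billion.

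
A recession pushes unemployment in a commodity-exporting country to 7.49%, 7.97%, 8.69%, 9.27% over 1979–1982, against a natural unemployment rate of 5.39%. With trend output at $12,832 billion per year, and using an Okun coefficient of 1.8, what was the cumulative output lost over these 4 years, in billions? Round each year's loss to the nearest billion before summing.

$2,739 billion

Year 1979: gap = -1.8 × (7.49 - 5.39) = -3.78%, loss ≈ 12832 × 3.78/100 ≈ 485.
Year 1980: gap = -1.8 × (7.97 - 5.39) = -4.644%, loss ≈ 12832 × 4.644/100 ≈ 596.
Year 1981: gap = -1.8 × (8.69 - 5.39) = -5.94%, loss ≈ 12832 × 5.94/100 ≈ 762.
Year 1982: gap = -1.8 × (9.27 - 5.39) = -6.984%, loss ≈ 12832 × 6.984/100 ≈ 896.
Total lost output = 485 + 596 + 762 + 896 = 2739 billion.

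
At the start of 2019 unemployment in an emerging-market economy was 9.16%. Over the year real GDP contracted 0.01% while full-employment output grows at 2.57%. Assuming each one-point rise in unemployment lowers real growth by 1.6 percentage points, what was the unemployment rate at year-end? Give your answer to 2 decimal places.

10.77%

Growth-rate Okun's law: g_Y = g_Y* - β × Δu, so Δu = (g_Y* - g_Y)/β.
Δu = (2.57 + 0.01)/1.6 = 2.58/1.6 = 1.61 percentage points.
Year-end unemployment = 9.16 + 1.61 = 10.77%.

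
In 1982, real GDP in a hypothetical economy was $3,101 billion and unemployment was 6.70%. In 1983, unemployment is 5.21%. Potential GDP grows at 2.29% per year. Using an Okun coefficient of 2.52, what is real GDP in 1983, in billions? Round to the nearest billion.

$3,288 billion

Δu = 5.21 - 6.7 = -1.49 points.
Okun's law (growth form): g_Y = g_Y* - β × Δu = 2.29 - 2.52 × (-1.49) = 2.29 + 3.7548 = 6.0448%.
Real GDP in the next year = 3101 × (1 + 6.0448/100) = 3101 × 1.060448 ≈ 3288 billion.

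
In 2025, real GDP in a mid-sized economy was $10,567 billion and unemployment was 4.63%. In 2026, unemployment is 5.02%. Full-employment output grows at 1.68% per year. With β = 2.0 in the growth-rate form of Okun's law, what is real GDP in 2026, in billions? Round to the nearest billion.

$10,662 billion

Δu = 5.02 - 4.63 = 0.39 points.
Okun's law (growth form): g_Y = g_Y* - β × Δu = 1.68 - 2.0 × (0.39) = 1.68 - 0.78 = 0.9%.
Real GDP in the next year = 10567 × (1 + 0.9/100) = 10567 × 1.009 ≈ 10662 billion.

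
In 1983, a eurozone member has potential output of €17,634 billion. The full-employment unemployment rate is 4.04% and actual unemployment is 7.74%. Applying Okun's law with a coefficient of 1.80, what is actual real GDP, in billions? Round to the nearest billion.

€16,460 billion

Unemployment gap = 7.74 - 4.04 = 3.7 points, so the output gap is -1.8 × 3.7 = -6.66%.
Actual GDP = 17634 × (1 - 6.66/100) = 17634 × 0.9334 ≈ 16460 billion.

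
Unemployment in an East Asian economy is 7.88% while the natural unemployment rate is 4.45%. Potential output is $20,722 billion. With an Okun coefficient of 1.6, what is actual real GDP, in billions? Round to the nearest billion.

Unemployment gap = 7.88 - 4.45 = 3.43 points, so the output gap is -1.6 × 3.43 = -5.488%.
Actual GDP = 20722 × (1 - 5.488/100) = 20722 × 0.94512 ≈ 19585 billion.

$19,585 billion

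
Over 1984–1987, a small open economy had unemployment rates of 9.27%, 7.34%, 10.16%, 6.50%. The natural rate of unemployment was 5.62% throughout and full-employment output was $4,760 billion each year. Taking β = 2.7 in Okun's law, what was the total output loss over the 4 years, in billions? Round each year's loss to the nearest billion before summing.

Year 1984: gap = -2.7 × (9.27 - 5.62) = -9.855%, loss ≈ 4760 × 9.855/100 ≈ 469.
Year 1985: gap = -2.7 × (7.34 - 5.62) = -4.644%, loss ≈ 4760 × 4.644/100 ≈ 221.
Year 1986: gap = -2.7 × (10.16 - 5.62) = -12.258%, loss ≈ 4760 × 12.258/100 ≈ 583.
Year 1987: gap = -2.7 × (6.5 - 5.62) = -2.376%, loss ≈ 4760 × 2.376/100 ≈ 113.
Total lost output = 469 + 221 + 583 + 113 = 1386 billion.

$1,386 billion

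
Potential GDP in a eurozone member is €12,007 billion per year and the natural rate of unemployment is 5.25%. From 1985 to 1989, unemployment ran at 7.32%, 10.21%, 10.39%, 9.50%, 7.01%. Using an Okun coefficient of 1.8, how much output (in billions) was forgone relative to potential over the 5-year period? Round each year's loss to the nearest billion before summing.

€3,929 billion

Year 1985: gap = -1.8 × (7.32 - 5.25) = -3.726%, loss ≈ 12007 × 3.726/100 ≈ 447.
Year 1986: gap = -1.8 × (10.21 - 5.25) = -8.928%, loss ≈ 12007 × 8.928/100 ≈ 1072.
Year 1987: gap = -1.8 × (10.39 - 5.25) = -9.252%, loss ≈ 12007 × 9.252/100 ≈ 1111.
Year 1988: gap = -1.8 × (9.5 - 5.25) = -7.65%, loss ≈ 12007 × 7.65/100 ≈ 919.
Year 1989: gap = -1.8 × (7.01 - 5.25) = -3.168%, loss ≈ 12007 × 3.168/100 ≈ 380.
Total lost output = 447 + 1072 + 1111 + 919 + 380 = 3929 billion.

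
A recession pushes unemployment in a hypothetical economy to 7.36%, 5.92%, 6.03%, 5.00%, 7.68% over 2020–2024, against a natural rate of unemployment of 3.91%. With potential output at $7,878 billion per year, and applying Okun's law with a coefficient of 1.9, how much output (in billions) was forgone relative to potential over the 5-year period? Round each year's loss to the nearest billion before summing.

Year 2020: gap = -1.9 × (7.36 - 3.91) = -6.555%, loss ≈ 7878 × 6.555/100 ≈ 516.
Year 2021: gap = -1.9 × (5.92 - 3.91) = -3.819%, loss ≈ 7878 × 3.819/100 ≈ 301.
Year 2022: gap = -1.9 × (6.03 - 3.91) = -4.028%, loss ≈ 7878 × 4.028/100 ≈ 317.
Year 2023: gap = -1.9 × (5 - 3.91) = -2.071%, loss ≈ 7878 × 2.071/100 ≈ 163.
Year 2024: gap = -1.9 × (7.68 - 3.91) = -7.163%, loss ≈ 7878 × 7.163/100 ≈ 564.
Total lost output = 516 + 301 + 317 + 163 + 564 = 1861 billion.

$1,861 billion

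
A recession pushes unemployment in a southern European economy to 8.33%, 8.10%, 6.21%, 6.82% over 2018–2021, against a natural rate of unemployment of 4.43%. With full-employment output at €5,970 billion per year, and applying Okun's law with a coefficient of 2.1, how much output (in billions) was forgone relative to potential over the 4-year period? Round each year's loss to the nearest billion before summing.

Year 2018: gap = -2.1 × (8.33 - 4.43) = -8.19%, loss ≈ 5970 × 8.19/100 ≈ 489.
Year 2019: gap = -2.1 × (8.1 - 4.43) = -7.707%, loss ≈ 5970 × 7.707/100 ≈ 460.
Year 2020: gap = -2.1 × (6.21 - 4.43) = -3.738%, loss ≈ 5970 × 3.738/100 ≈ 223.
Year 2021: gap = -2.1 × (6.82 - 4.43) = -5.019%, loss ≈ 5970 × 5.019/100 ≈ 300.
Total lost output = 489 + 460 + 223 + 300 = 1472 billion.

€1,472 billion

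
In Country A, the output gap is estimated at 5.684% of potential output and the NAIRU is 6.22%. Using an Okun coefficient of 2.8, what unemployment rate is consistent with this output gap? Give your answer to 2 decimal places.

4.19%

From Okun's law, u - u* = -(output gap)/β = -(5.684)/2.8 = -2.03 points.
So u = 6.22 - 2.03 = 4.19%.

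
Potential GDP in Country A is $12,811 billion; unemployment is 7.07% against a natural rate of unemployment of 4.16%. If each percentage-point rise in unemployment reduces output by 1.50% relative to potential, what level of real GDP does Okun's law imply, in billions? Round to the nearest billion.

Unemployment gap = 7.07 - 4.16 = 2.91 points, so the output gap is -1.5 × 2.91 = -4.365%.
Actual GDP = 12811 × (1 - 4.365/100) = 12811 × 0.95635 ≈ 12252 billion.

$12,252 billion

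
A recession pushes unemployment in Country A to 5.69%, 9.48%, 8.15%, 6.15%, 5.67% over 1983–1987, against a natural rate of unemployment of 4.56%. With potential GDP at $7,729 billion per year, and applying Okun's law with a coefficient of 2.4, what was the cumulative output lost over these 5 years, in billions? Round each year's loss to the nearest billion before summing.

Year 1983: gap = -2.4 × (5.69 - 4.56) = -2.712%, loss ≈ 7729 × 2.712/100 ≈ 210.
Year 1984: gap = -2.4 × (9.48 - 4.56) = -11.808%, loss ≈ 7729 × 11.808/100 ≈ 913.
Year 1985: gap = -2.4 × (8.15 - 4.56) = -8.616%, loss ≈ 7729 × 8.616/100 ≈ 666.
Year 1986: gap = -2.4 × (6.15 - 4.56) = -3.816%, loss ≈ 7729 × 3.816/100 ≈ 295.
Year 1987: gap = -2.4 × (5.67 - 4.56) = -2.664%, loss ≈ 7729 × 2.664/100 ≈ 206.
Total lost output = 210 + 913 + 666 + 295 + 206 = 2290 billion.

$2,290 billion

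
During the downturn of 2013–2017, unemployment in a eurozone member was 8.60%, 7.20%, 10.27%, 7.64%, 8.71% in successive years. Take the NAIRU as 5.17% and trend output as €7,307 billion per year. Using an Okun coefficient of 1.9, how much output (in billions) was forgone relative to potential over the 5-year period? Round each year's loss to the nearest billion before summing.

Year 2013: gap = -1.9 × (8.6 - 5.17) = -6.517%, loss ≈ 7307 × 6.517/100 ≈ 476.
Year 2014: gap = -1.9 × (7.2 - 5.17) = -3.857%, loss ≈ 7307 × 3.857/100 ≈ 282.
Year 2015: gap = -1.9 × (10.27 - 5.17) = -9.69%, loss ≈ 7307 × 9.69/100 ≈ 708.
Year 2016: gap = -1.9 × (7.64 - 5.17) = -4.693%, loss ≈ 7307 × 4.693/100 ≈ 343.
Year 2017: gap = -1.9 × (8.71 - 5.17) = -6.726%, loss ≈ 7307 × 6.726/100 ≈ 491.
Total lost output = 476 + 282 + 708 + 343 + 491 = 2300 billion.

€2,300 billion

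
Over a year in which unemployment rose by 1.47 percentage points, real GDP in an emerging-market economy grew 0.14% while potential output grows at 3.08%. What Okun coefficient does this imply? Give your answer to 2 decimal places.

Growth form: g_Y = g_Y* - β × Δu, so β = (g_Y* - g_Y)/Δu.
β = (3.08 - 0.14)/1.47 = 2.94/1.47 = 2.00.

β ≈ 2.00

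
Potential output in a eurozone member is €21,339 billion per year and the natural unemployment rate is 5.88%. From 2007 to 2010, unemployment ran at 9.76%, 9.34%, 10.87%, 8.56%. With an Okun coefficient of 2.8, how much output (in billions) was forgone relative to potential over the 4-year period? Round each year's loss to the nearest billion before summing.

Year 2007: gap = -2.8 × (9.76 - 5.88) = -10.864%, loss ≈ 21339 × 10.864/100 ≈ 2318.
Year 2008: gap = -2.8 × (9.34 - 5.88) = -9.688%, loss ≈ 21339 × 9.688/100 ≈ 2067.
Year 2009: gap = -2.8 × (10.87 - 5.88) = -13.972%, loss ≈ 21339 × 13.972/100 ≈ 2981.
Year 2010: gap = -2.8 × (8.56 - 5.88) = -7.504%, loss ≈ 21339 × 7.504/100 ≈ 1601.
Total lost output = 2318 + 2067 + 2981 + 1601 = 8967 billion.

€8,967 billion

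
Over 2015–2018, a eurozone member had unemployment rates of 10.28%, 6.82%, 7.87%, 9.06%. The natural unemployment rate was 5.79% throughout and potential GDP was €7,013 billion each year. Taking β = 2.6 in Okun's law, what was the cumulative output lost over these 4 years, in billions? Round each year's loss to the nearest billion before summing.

€1,982 billion

Year 2015: gap = -2.6 × (10.28 - 5.79) = -11.674%, loss ≈ 7013 × 11.674/100 ≈ 819.
Year 2016: gap = -2.6 × (6.82 - 5.79) = -2.678%, loss ≈ 7013 × 2.678/100 ≈ 188.
Year 2017: gap = -2.6 × (7.87 - 5.79) = -5.408%, loss ≈ 7013 × 5.408/100 ≈ 379.
Year 2018: gap = -2.6 × (9.06 - 5.79) = -8.502%, loss ≈ 7013 × 8.502/100 ≈ 596.
Total lost output = 819 + 188 + 379 + 596 = 1982 billion.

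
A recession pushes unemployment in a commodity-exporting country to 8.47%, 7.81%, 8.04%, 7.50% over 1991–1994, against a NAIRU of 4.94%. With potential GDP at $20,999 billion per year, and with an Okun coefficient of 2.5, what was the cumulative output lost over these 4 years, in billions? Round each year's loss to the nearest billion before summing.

Year 1991: gap = -2.5 × (8.47 - 4.94) = -8.825%, loss ≈ 20999 × 8.825/100 ≈ 1853.
Year 1992: gap = -2.5 × (7.81 - 4.94) = -7.175%, loss ≈ 20999 × 7.175/100 ≈ 1507.
Year 1993: gap = -2.5 × (8.04 - 4.94) = -7.75%, loss ≈ 20999 × 7.75/100 ≈ 1627.
Year 1994: gap = -2.5 × (7.5 - 4.94) = -6.4%, loss ≈ 20999 × 6.4/100 ≈ 1344.
Total lost output = 1853 + 1507 + 1627 + 1344 = 6331 billion.

$6,331 billion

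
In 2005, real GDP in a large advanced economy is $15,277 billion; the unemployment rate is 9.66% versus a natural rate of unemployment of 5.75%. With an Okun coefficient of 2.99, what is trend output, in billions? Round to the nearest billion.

$17,299 billion

Unemployment gap = 9.66 - 5.75 = 3.91 points, so output gap = -2.99 × 3.91 = -11.6909%.
Since Y = Y* × (1 + gap/100), Y* = 15277/0.883091 ≈ 17299 billion.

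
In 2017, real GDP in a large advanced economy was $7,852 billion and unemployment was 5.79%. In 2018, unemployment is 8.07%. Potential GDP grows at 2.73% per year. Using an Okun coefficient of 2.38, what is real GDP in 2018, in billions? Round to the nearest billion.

Δu = 8.07 - 5.79 = 2.28 points.
Okun's law (growth form): g_Y = g_Y* - β × Δu = 2.73 - 2.38 × (2.28) = 2.73 - 5.4264 = -2.6964%.
Real GDP in the next year = 7852 × (1 - 2.6964/100) = 7852 × 0.973036 ≈ 7640 billion.

$7,640 billion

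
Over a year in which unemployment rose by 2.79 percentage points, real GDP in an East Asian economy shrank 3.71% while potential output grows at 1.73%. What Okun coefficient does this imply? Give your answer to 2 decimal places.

β ≈ 1.95

Growth form: g_Y = g_Y* - β × Δu, so β = (g_Y* - g_Y)/Δu.
β = (1.73 + 3.71)/2.79 = 5.44/2.79 = 1.95.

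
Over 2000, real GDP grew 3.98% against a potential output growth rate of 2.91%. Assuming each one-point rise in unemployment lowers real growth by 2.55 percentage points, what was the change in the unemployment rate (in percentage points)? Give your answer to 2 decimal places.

Growth-rate Okun's law: g_Y = g_Y* - β × Δu, so Δu = (g_Y* - g_Y)/β.
Δu = (2.91 - 3.98)/2.55 = -1.07/2.55 = -0.42 percentage points.

-0.42 percentage points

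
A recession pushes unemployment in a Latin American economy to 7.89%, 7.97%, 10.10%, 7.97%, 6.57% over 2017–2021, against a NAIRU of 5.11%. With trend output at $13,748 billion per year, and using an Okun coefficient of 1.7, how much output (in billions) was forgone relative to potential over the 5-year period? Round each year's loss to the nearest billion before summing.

$3,493 billion

Year 2017: gap = -1.7 × (7.89 - 5.11) = -4.726%, loss ≈ 13748 × 4.726/100 ≈ 650.
Year 2018: gap = -1.7 × (7.97 - 5.11) = -4.862%, loss ≈ 13748 × 4.862/100 ≈ 668.
Year 2019: gap = -1.7 × (10.1 - 5.11) = -8.483%, loss ≈ 13748 × 8.483/100 ≈ 1166.
Year 2020: gap = -1.7 × (7.97 - 5.11) = -4.862%, loss ≈ 13748 × 4.862/100 ≈ 668.
Year 2021: gap = -1.7 × (6.57 - 5.11) = -2.482%, loss ≈ 13748 × 2.482/100 ≈ 341.
Total lost output = 650 + 668 + 1166 + 668 + 341 = 3493 billion.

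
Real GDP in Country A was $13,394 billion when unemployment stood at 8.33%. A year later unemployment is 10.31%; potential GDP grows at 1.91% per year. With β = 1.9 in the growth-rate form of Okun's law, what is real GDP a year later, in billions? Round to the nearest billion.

Δu = 10.31 - 8.33 = 1.98 points.
Okun's law (growth form): g_Y = g_Y* - β × Δu = 1.91 - 1.9 × (1.98) = 1.91 - 3.762 = -1.852%.
Real GDP in the next year = 13394 × (1 - 1.852/100) = 13394 × 0.98148 ≈ 13146 billion.

$13,146 billion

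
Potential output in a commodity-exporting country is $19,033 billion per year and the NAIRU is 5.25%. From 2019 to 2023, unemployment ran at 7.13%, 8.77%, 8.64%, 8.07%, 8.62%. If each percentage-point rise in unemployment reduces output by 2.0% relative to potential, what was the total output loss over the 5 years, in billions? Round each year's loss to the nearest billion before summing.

$5,702 billion

Year 2019: gap = -2.0 × (7.13 - 5.25) = -3.76%, loss ≈ 19033 × 3.76/100 ≈ 716.
Year 2020: gap = -2.0 × (8.77 - 5.25) = -7.04%, loss ≈ 19033 × 7.04/100 ≈ 1340.
Year 2021: gap = -2.0 × (8.64 - 5.25) = -6.78%, loss ≈ 19033 × 6.78/100 ≈ 1290.
Year 2022: gap = -2.0 × (8.07 - 5.25) = -5.64%, loss ≈ 19033 × 5.64/100 ≈ 1073.
Year 2023: gap = -2.0 × (8.62 - 5.25) = -6.74%, loss ≈ 19033 × 6.74/100 ≈ 1283.
Total lost output = 716 + 1340 + 1290 + 1073 + 1283 = 5702 billion.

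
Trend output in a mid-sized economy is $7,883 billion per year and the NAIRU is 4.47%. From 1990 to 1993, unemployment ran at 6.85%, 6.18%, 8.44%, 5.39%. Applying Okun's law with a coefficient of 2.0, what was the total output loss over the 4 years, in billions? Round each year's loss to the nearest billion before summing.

Year 1990: gap = -2.0 × (6.85 - 4.47) = -4.76%, loss ≈ 7883 × 4.76/100 ≈ 375.
Year 1991: gap = -2.0 × (6.18 - 4.47) = -3.42%, loss ≈ 7883 × 3.42/100 ≈ 270.
Year 1992: gap = -2.0 × (8.44 - 4.47) = -7.94%, loss ≈ 7883 × 7.94/100 ≈ 626.
Year 1993: gap = -2.0 × (5.39 - 4.47) = -1.84%, loss ≈ 7883 × 1.84/100 ≈ 145.
Total lost output = 375 + 270 + 626 + 145 = 1416 billion.

$1,416 billion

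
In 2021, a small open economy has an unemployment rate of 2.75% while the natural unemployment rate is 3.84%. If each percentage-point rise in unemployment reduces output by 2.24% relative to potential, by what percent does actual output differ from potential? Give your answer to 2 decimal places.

2.44%

The unemployment gap is 2.75 - 3.84 = -1.09 percentage points.
Okun's law gives an output gap of -2.24 × (-1.09) = 2.4416%, i.e. 2.44% above potential.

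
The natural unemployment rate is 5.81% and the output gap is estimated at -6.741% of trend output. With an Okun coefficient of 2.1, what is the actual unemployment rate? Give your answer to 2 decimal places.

9.02%

From Okun's law, u - u* = -(output gap)/β = -(-6.741)/2.1 = 3.21 points.
So u = 5.81 + 3.21 = 9.02%.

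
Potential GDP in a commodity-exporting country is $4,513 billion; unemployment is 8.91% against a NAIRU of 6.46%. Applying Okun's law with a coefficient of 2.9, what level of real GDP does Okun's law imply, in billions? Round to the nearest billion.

Unemployment gap = 8.91 - 6.46 = 2.45 points, so the output gap is -2.9 × 2.45 = -7.105%.
Actual GDP = 4513 × (1 - 7.105/100) = 4513 × 0.92895 ≈ 4192 billion.

$4,192 billion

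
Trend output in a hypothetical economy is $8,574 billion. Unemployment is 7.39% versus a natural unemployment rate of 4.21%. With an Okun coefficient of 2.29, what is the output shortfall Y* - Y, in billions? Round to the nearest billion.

$624 billion

Output gap = -2.29 × (7.39 - 4.21) = -2.29 × 3.18 = -7.2822%.
Actual GDP ≈ 8574 × 0.927178 ≈ 7950 billion, so the shortfall is 8574 - 7950 = 624 billion.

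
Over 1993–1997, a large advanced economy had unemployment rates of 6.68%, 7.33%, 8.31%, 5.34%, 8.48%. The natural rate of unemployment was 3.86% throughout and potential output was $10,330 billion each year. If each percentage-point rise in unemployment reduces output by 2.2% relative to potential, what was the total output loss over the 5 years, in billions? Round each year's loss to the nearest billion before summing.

Year 1993: gap = -2.2 × (6.68 - 3.86) = -6.204%, loss ≈ 10330 × 6.204/100 ≈ 641.
Year 1994: gap = -2.2 × (7.33 - 3.86) = -7.634%, loss ≈ 10330 × 7.634/100 ≈ 789.
Year 1995: gap = -2.2 × (8.31 - 3.86) = -9.79%, loss ≈ 10330 × 9.79/100 ≈ 1011.
Year 1996: gap = -2.2 × (5.34 - 3.86) = -3.256%, loss ≈ 10330 × 3.256/100 ≈ 336.
Year 1997: gap = -2.2 × (8.48 - 3.86) = -10.164%, loss ≈ 10330 × 10.164/100 ≈ 1050.
Total lost output = 641 + 789 + 1011 + 336 + 1050 = 3827 billion.

$3,827 billion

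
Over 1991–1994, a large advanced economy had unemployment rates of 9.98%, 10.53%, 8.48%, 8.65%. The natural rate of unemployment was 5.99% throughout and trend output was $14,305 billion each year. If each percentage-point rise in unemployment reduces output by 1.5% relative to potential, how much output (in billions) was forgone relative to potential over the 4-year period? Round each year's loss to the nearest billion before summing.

Year 1991: gap = -1.5 × (9.98 - 5.99) = -5.985%, loss ≈ 14305 × 5.985/100 ≈ 856.
Year 1992: gap = -1.5 × (10.53 - 5.99) = -6.81%, loss ≈ 14305 × 6.81/100 ≈ 974.
Year 1993: gap = -1.5 × (8.48 - 5.99) = -3.735%, loss ≈ 14305 × 3.735/100 ≈ 534.
Year 1994: gap = -1.5 × (8.65 - 5.99) = -3.99%, loss ≈ 14305 × 3.99/100 ≈ 571.
Total lost output = 856 + 974 + 534 + 571 = 2935 billion.

$2,935 billion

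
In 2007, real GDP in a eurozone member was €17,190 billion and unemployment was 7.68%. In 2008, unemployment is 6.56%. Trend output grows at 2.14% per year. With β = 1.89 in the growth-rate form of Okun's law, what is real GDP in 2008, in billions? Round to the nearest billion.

Δu = 6.56 - 7.68 = -1.12 points.
Okun's law (growth form): g_Y = g_Y* - β × Δu = 2.14 - 1.89 × (-1.12) = 2.14 + 2.1168 = 4.2568%.
Real GDP in the next year = 17190 × (1 + 4.2568/100) = 17190 × 1.042568 ≈ 17922 billion.

€17,922 billion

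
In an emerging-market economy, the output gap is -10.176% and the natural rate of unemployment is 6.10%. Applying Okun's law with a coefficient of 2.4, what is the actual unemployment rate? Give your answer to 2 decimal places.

10.34%

From Okun's law, u - u* = -(output gap)/β = -(-10.176)/2.4 = 4.24 points.
So u = 6.1 + 4.24 = 10.34%.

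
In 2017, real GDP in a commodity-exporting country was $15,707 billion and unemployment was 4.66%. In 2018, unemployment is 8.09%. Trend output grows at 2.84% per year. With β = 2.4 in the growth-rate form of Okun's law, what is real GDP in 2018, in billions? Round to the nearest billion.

$14,860 billion

Δu = 8.09 - 4.66 = 3.43 points.
Okun's law (growth form): g_Y = g_Y* - β × Δu = 2.84 - 2.4 × (3.43) = 2.84 - 8.232 = -5.392%.
Real GDP in the next year = 15707 × (1 - 5.392/100) = 15707 × 0.94608 ≈ 14860 billion.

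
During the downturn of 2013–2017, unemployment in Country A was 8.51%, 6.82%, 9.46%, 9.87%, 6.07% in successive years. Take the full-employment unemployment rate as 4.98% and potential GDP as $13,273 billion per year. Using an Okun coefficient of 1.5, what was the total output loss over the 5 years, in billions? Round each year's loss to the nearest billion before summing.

Year 2013: gap = -1.5 × (8.51 - 4.98) = -5.295%, loss ≈ 13273 × 5.295/100 ≈ 703.
Year 2014: gap = -1.5 × (6.82 - 4.98) = -2.76%, loss ≈ 13273 × 2.76/100 ≈ 366.
Year 2015: gap = -1.5 × (9.46 - 4.98) = -6.72%, loss ≈ 13273 × 6.72/100 ≈ 892.
Year 2016: gap = -1.5 × (9.87 - 4.98) = -7.335%, loss ≈ 13273 × 7.335/100 ≈ 974.
Year 2017: gap = -1.5 × (6.07 - 4.98) = -1.635%, loss ≈ 13273 × 1.635/100 ≈ 217.
Total lost output = 703 + 366 + 892 + 974 + 217 = 3152 billion.

$3,152 billion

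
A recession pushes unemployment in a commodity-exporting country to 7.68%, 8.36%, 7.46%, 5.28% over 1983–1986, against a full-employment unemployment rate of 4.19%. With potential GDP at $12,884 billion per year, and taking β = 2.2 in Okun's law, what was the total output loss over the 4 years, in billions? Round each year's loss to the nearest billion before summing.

Year 1983: gap = -2.2 × (7.68 - 4.19) = -7.678%, loss ≈ 12884 × 7.678/100 ≈ 989.
Year 1984: gap = -2.2 × (8.36 - 4.19) = -9.174%, loss ≈ 12884 × 9.174/100 ≈ 1182.
Year 1985: gap = -2.2 × (7.46 - 4.19) = -7.194%, loss ≈ 12884 × 7.194/100 ≈ 927.
Year 1986: gap = -2.2 × (5.28 - 4.19) = -2.398%, loss ≈ 12884 × 2.398/100 ≈ 309.
Total lost output = 989 + 1182 + 927 + 309 = 3407 billion.

$3,407 billion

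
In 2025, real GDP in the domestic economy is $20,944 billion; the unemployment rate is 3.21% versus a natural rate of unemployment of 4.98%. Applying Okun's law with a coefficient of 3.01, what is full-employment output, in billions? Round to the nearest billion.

Unemployment gap = 3.21 - 4.98 = -1.77 points, so output gap = -3.01 × (-1.77) = 5.3277%.
Since Y = Y* × (1 + gap/100), Y* = 20944/1.053277 ≈ 19885 billion.

$19,885 billion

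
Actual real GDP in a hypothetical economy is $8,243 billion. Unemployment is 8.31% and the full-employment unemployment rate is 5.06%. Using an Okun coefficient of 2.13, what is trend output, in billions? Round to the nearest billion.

$8,856 billion

Unemployment gap = 8.31 - 5.06 = 3.25 points, so output gap = -2.13 × 3.25 = -6.9225%.
Since Y = Y* × (1 + gap/100), Y* = 8243/0.930775 ≈ 8856 billion.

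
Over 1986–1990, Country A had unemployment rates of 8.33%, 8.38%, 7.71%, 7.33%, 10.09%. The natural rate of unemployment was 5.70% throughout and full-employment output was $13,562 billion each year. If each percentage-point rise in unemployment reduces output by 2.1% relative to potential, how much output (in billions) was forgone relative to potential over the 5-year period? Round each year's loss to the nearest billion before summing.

Year 1986: gap = -2.1 × (8.33 - 5.7) = -5.523%, loss ≈ 13562 × 5.523/100 ≈ 749.
Year 1987: gap = -2.1 × (8.38 - 5.7) = -5.628%, loss ≈ 13562 × 5.628/100 ≈ 763.
Year 1988: gap = -2.1 × (7.71 - 5.7) = -4.221%, loss ≈ 13562 × 4.221/100 ≈ 572.
Year 1989: gap = -2.1 × (7.33 - 5.7) = -3.423%, loss ≈ 13562 × 3.423/100 ≈ 464.
Year 1990: gap = -2.1 × (10.09 - 5.7) = -9.219%, loss ≈ 13562 × 9.219/100 ≈ 1250.
Total lost output = 749 + 763 + 572 + 464 + 1250 = 3798 billion.

$3,798 billion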